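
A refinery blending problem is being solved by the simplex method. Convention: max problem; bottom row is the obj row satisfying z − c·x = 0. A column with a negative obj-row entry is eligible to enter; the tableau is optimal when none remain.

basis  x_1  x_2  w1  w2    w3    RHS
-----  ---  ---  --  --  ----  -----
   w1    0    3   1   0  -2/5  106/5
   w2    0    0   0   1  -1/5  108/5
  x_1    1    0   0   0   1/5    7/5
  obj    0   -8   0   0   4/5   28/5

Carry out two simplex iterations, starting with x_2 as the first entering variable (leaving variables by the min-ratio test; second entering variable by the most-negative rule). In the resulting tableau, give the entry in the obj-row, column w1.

Ratio test on column x_2 — row 1: (106/5)/3 = 106/15; row 2: entry 0 ≤ 0; row 3: entry 0 ≤ 0. Minimum is 106/15 at row 1 (w1 leaves); pivot element 3.
Divide row 1 by 3; eliminate column x_2 from the other rows.
Second iteration: most negative obj-row entry is -4/15 in column w3, so w3 enters.
Ratio test on column w3 — row 1: entry -2/15 ≤ 0; row 2: entry -1/5 ≤ 0; row 3: (7/5)/(1/5) = 7. Minimum is 7 at row 3 (x_1 leaves); pivot element 1/5.
Divide row 3 by 1/5; eliminate column w3 from the other rows.
After both pivots, the entry at the obj-row, column w1 is 8/3.

8/3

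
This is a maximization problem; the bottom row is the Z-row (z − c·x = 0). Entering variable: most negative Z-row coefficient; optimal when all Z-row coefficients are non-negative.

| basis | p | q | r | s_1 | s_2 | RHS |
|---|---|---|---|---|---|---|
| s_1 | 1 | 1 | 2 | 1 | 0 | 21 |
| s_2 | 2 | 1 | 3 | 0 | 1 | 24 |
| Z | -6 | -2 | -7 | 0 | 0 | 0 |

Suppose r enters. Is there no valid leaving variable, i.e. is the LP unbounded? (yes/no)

Column r has positive entries in row(s) 1, 2, so the ratio test bounds it — not unbounded.

no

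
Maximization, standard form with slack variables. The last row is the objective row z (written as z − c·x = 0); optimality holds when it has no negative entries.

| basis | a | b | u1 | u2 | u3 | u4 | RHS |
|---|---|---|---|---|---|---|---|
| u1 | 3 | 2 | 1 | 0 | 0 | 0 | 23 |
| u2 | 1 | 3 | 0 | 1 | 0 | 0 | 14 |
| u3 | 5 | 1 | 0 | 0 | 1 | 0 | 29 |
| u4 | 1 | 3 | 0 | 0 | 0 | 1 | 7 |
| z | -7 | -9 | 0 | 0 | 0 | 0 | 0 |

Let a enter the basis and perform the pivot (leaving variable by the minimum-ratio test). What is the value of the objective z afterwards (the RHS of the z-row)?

Ratio test on column a — row 1: 23/3 = 23/3; row 2: 14/1 = 14; row 3: 29/5 = 29/5; row 4: 7/1 = 7. Minimum is 29/5 at row 3 (u3 leaves); pivot element 5.
Pivot on row 3; the z-row RHS becomes 0 − (-7)·(29/5) = 203/5.

203/5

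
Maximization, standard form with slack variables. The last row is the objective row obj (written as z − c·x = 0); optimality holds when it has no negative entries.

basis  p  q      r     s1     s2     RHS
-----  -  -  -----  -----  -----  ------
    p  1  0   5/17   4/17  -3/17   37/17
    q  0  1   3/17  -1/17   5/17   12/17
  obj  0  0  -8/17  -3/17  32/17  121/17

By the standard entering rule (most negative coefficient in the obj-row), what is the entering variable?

r

Negative obj-row entries: r: -8/17, s1: -3/17.
The most negative is -8/17 in column r, so r enters.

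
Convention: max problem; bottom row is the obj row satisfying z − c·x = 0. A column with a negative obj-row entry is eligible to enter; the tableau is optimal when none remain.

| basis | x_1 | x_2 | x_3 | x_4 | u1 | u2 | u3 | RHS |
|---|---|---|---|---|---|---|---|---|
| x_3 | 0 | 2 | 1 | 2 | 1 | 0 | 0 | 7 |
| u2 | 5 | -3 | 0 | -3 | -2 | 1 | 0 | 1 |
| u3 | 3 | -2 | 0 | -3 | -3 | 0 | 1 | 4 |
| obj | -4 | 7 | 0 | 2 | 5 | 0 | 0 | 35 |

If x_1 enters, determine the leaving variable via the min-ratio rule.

u2

Column x_1 entries and ratios — x_3: 0 ≤ 0, skip; u2: 1/5 = 1/5; u3: 4/3 = 4/3.
Smallest ratio is 1/5 in the row of u2, so u2 leaves.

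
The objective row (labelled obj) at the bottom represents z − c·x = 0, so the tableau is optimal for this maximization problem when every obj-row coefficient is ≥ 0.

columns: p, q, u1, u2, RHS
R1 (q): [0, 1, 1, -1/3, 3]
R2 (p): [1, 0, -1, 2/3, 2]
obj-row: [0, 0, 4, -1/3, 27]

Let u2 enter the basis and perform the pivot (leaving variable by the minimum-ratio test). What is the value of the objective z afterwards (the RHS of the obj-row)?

28

Ratio test on column u2 — row 1: entry -1/3 ≤ 0; row 2: 2/(2/3) = 3. Minimum is 3 at row 2 (p leaves); pivot element 2/3.
Pivot on row 2; the obj-row RHS becomes 27 − (-1/3)·3 = 28.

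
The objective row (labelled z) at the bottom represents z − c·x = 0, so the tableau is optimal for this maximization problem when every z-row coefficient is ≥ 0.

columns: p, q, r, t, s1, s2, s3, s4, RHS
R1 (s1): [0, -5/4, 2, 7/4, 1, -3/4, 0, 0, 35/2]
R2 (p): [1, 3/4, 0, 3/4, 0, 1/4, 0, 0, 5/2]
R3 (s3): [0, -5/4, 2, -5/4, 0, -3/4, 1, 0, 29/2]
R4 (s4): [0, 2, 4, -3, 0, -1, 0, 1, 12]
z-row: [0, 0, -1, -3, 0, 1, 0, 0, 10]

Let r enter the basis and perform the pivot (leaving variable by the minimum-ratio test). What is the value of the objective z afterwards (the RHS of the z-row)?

Ratio test on column r — row 1: (35/2)/2 = 35/4; row 2: entry 0 ≤ 0; row 3: (29/2)/2 = 29/4; row 4: 12/4 = 3. Minimum is 3 at row 4 (s4 leaves); pivot element 4.
Pivot on row 4; the z-row RHS becomes 10 − (-1)·3 = 13.

13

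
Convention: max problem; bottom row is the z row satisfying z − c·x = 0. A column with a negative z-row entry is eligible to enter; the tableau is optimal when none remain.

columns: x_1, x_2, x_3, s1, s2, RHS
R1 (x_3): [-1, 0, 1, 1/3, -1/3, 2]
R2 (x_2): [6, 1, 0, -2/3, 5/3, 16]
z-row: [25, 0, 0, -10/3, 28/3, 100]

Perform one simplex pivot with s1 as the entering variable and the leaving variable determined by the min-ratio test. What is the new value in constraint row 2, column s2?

1

Ratio test on column s1 — row 1: 2/(1/3) = 6; row 2: entry -2/3 ≤ 0. Minimum is 6 at row 1 (x_3 leaves); pivot element 1/3.
Divide row 1 by 1/3; eliminate column s1 from the other rows.
Row 2 update in column s2: 5/3 − (-2/3)·(-1) = 1.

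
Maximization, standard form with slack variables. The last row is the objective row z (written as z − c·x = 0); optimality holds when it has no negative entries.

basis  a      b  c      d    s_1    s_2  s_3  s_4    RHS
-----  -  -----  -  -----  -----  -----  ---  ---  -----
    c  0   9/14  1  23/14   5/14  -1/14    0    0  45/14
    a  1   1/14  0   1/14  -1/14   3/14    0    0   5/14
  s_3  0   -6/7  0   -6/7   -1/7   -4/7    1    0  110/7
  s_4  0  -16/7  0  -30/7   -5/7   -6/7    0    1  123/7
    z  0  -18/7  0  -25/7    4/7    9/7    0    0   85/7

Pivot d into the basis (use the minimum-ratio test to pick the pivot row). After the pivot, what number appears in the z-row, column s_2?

26/23

Ratio test on column d — row 1: (45/14)/(23/14) = 45/23; row 2: (5/14)/(1/14) = 5; row 3: entry -6/7 ≤ 0; row 4: entry -30/7 ≤ 0. Minimum is 45/23 at row 1 (c leaves); pivot element 23/14.
Divide row 1 by 23/14; eliminate column d from the other rows.
z-row update in column s_2: 9/7 − (-25/7)·(-1/23) = 26/23.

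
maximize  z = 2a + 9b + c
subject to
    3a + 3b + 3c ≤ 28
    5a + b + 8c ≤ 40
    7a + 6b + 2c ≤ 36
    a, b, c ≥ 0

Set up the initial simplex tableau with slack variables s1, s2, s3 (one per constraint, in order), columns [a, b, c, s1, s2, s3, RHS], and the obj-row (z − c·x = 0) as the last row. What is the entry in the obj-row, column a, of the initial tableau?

-2

The obj-row carries the negated objective coefficients: the a entry is -2.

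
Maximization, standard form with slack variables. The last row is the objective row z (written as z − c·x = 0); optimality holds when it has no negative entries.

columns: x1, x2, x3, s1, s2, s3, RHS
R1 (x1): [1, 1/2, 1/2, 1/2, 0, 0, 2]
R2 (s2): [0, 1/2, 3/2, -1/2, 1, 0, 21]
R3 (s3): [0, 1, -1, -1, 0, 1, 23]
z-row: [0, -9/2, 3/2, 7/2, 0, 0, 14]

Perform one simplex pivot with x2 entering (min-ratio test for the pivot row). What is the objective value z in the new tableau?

32

Ratio test on column x2 — row 1: 2/(1/2) = 4; row 2: 21/(1/2) = 42; row 3: 23/1 = 23. Minimum is 4 at row 1 (x1 leaves); pivot element 1/2.
Pivot on row 1; the z-row RHS becomes 14 − (-9/2)·4 = 32.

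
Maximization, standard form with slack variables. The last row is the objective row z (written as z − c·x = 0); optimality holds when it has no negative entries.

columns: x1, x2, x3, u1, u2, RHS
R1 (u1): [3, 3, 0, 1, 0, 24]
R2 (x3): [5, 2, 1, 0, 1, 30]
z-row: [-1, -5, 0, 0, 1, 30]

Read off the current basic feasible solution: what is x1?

x1 is not in the basis, so in the current basic feasible solution x1 = 0.

0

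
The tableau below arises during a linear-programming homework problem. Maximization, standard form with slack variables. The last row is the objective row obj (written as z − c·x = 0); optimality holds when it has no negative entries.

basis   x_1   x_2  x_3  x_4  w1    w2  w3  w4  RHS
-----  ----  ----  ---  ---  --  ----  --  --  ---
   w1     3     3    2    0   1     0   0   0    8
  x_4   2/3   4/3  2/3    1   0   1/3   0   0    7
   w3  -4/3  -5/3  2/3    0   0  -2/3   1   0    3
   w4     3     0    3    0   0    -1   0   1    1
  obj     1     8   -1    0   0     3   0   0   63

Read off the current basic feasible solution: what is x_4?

7

x_4 is basic (row 2); its value is the RHS of that row, 7.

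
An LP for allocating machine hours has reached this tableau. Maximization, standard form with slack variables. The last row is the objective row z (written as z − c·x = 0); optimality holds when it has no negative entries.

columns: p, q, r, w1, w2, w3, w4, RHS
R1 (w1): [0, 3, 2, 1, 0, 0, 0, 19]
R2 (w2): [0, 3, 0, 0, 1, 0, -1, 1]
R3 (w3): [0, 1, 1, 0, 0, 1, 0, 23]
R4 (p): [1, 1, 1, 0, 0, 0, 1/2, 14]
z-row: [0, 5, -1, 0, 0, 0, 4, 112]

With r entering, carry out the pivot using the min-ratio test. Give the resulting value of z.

Ratio test on column r — row 1: 19/2 = 19/2; row 2: entry 0 ≤ 0; row 3: 23/1 = 23; row 4: 14/1 = 14. Minimum is 19/2 at row 1 (w1 leaves); pivot element 2.
Pivot on row 1; the z-row RHS becomes 112 − (-1)·(19/2) = 243/2.

243/2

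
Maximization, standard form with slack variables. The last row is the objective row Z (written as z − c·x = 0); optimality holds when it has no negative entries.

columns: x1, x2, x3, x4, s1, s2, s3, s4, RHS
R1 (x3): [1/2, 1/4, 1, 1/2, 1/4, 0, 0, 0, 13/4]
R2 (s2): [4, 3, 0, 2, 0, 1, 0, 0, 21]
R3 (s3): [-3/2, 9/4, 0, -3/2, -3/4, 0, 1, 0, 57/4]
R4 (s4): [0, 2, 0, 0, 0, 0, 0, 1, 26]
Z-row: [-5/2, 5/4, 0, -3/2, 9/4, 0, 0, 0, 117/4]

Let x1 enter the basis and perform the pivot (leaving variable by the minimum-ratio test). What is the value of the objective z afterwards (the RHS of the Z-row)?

339/8

Ratio test on column x1 — row 1: (13/4)/(1/2) = 13/2; row 2: 21/4 = 21/4; row 3: entry -3/2 ≤ 0; row 4: entry 0 ≤ 0. Minimum is 21/4 at row 2 (s2 leaves); pivot element 4.
Pivot on row 2; the Z-row RHS becomes 117/4 − (-5/2)·(21/4) = 339/8.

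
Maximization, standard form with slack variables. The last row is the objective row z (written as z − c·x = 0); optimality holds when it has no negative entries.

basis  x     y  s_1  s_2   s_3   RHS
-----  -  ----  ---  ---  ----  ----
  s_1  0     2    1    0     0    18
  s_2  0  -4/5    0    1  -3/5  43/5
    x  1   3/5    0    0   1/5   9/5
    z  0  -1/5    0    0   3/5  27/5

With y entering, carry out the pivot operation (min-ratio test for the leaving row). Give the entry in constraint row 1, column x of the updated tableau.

Ratio test on column y — row 1: 18/2 = 9; row 2: entry -4/5 ≤ 0; row 3: (9/5)/(3/5) = 3. Minimum is 3 at row 3 (x leaves); pivot element 3/5.
Divide row 3 by 3/5; eliminate column y from the other rows.
Row 1 update in column x: 0 − 2·(5/3) = -10/3.

-10/3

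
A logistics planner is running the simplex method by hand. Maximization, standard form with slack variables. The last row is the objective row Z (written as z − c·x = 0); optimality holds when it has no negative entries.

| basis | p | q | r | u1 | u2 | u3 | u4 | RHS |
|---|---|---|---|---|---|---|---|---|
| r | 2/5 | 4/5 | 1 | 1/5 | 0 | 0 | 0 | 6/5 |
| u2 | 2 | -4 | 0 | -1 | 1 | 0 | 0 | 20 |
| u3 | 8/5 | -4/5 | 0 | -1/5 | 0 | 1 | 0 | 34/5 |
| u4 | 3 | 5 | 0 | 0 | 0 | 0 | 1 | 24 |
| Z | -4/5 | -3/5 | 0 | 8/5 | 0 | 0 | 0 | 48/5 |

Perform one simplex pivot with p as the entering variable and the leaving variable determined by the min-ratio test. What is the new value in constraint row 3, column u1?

-1

Ratio test on column p — row 1: (6/5)/(2/5) = 3; row 2: 20/2 = 10; row 3: (34/5)/(8/5) = 17/4; row 4: 24/3 = 8. Minimum is 3 at row 1 (r leaves); pivot element 2/5.
Divide row 1 by 2/5; eliminate column p from the other rows.
Row 3 update in column u1: -1/5 − (8/5)·(1/2) = -1.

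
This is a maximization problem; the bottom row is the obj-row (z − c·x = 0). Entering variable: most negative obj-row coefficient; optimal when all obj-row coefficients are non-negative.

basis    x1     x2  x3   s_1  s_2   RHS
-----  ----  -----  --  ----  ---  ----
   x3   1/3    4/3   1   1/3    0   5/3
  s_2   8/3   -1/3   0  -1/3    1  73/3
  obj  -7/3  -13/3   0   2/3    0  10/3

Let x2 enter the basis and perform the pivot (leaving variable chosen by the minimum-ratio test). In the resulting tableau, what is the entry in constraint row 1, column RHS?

5/4

Ratio test on column x2 — row 1: (5/3)/(4/3) = 5/4; row 2: entry -1/3 ≤ 0. Minimum is 5/4 at row 1 (x3 leaves); pivot element 4/3.
Divide row 1 by 4/3; eliminate column x2 from the other rows.
In the new row 1, the RHS entry is the old entry divided by the pivot: (5/3)/(4/3) = 5/4.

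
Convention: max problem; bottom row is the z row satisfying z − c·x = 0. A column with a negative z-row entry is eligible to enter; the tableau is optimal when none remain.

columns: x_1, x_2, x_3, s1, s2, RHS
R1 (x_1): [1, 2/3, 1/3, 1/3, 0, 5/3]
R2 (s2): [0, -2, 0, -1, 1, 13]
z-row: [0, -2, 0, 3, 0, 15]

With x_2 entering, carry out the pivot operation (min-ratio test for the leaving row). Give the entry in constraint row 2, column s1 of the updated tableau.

Ratio test on column x_2 — row 1: (5/3)/(2/3) = 5/2; row 2: entry -2 ≤ 0. Minimum is 5/2 at row 1 (x_1 leaves); pivot element 2/3.
Divide row 1 by 2/3; eliminate column x_2 from the other rows.
Row 2 update in column s1: -1 − (-2)·(1/2) = 0.

0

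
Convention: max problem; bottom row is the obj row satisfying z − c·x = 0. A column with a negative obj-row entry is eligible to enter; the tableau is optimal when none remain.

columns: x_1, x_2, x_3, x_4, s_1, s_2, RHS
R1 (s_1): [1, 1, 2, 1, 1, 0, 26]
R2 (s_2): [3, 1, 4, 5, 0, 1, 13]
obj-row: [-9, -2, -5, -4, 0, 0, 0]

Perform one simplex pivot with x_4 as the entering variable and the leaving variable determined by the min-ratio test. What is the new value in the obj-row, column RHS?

52/5

Ratio test on column x_4 — row 1: 26/1 = 26; row 2: 13/5 = 13/5. Minimum is 13/5 at row 2 (s_2 leaves); pivot element 5.
Divide row 2 by 5; eliminate column x_4 from the other rows.
obj-row update in column RHS: 0 − (-4)·(13/5) = 52/5.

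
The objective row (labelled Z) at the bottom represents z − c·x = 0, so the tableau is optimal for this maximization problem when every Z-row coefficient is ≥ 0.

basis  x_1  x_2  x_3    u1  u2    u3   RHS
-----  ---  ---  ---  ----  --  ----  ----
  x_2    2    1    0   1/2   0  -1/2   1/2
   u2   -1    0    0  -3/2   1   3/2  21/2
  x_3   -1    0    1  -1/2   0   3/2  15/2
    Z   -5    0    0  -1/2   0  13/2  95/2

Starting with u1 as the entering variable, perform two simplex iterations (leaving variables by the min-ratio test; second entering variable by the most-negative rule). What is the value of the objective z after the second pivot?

Ratio test on column u1 — row 1: (1/2)/(1/2) = 1; row 2: entry -3/2 ≤ 0; row 3: entry -1/2 ≤ 0. Minimum is 1 at row 1 (x_2 leaves); pivot element 1/2.
Pivot on row 1; the Z-row RHS becomes 95/2 − (-1/2)·1 = 48.
Next entering variable (most negative Z-row entry -3): x_1.
Ratio test on column x_1 — row 1: 1/4 = 1/4; row 2: 12/5 = 12/5; row 3: 8/1 = 8. Minimum is 1/4 at row 1 (u1 leaves); pivot element 4.
After the second pivot the Z-row RHS is 48 − (-3)·(1/4) = 195/4.

195/4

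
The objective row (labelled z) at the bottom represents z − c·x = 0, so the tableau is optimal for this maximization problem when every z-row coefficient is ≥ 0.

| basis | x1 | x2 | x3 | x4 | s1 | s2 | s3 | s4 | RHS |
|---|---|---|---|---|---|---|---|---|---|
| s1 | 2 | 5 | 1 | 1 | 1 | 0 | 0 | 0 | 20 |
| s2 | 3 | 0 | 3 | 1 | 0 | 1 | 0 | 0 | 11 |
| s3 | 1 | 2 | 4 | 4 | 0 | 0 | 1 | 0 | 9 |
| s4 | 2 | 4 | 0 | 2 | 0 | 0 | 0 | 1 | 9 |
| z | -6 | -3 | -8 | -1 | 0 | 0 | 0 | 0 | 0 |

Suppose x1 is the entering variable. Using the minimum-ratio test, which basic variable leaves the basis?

Column x1 entries and ratios — s1: 20/2 = 10; s2: 11/3 = 11/3; s3: 9/1 = 9; s4: 9/2 = 9/2.
Smallest ratio is 11/3 in the row of s2, so s2 leaves.

s2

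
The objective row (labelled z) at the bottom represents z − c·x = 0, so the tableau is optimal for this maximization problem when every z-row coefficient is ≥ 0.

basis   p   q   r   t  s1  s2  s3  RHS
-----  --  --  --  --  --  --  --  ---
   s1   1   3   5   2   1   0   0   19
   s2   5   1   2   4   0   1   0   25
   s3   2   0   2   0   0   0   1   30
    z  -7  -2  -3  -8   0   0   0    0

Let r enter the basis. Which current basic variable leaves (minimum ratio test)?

Column r entries and ratios — s1: 19/5 = 19/5; s2: 25/2 = 25/2; s3: 30/2 = 15.
Smallest ratio is 19/5 in the row of s1, so s1 leaves.

s1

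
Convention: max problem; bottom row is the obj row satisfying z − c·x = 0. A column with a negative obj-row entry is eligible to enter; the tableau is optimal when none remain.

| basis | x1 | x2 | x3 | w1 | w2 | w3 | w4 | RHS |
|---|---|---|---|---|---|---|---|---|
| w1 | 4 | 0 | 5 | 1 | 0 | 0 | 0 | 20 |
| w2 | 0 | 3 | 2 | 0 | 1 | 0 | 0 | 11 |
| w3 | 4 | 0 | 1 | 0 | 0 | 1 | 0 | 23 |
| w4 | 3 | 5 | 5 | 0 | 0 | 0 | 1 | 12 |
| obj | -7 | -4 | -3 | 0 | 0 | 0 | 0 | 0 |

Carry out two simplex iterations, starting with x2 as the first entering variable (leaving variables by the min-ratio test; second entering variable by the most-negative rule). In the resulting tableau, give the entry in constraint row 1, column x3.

Ratio test on column x2 — row 1: entry 0 ≤ 0; row 2: 11/3 = 11/3; row 3: entry 0 ≤ 0; row 4: 12/5 = 12/5. Minimum is 12/5 at row 4 (w4 leaves); pivot element 5.
Divide row 4 by 5; eliminate column x2 from the other rows.
Second iteration: most negative obj-row entry is -23/5 in column x1, so x1 enters.
Ratio test on column x1 — row 1: 20/4 = 5; row 2: entry -9/5 ≤ 0; row 3: 23/4 = 23/4; row 4: (12/5)/(3/5) = 4. Minimum is 4 at row 4 (x2 leaves); pivot element 3/5.
Divide row 4 by 3/5; eliminate column x1 from the other rows.
After both pivots, the entry at constraint row 1, column x3 is -5/3.

-5/3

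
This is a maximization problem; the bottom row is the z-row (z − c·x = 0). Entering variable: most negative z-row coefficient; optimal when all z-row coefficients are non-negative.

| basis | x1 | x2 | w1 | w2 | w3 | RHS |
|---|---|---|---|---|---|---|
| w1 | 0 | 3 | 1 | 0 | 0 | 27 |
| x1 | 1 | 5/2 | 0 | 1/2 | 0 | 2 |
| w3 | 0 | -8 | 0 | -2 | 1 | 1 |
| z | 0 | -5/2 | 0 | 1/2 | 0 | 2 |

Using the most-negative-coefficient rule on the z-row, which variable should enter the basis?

x2

Negative z-row entries: x2: -5/2.
The most negative is -5/2 in column x2, so x2 enters.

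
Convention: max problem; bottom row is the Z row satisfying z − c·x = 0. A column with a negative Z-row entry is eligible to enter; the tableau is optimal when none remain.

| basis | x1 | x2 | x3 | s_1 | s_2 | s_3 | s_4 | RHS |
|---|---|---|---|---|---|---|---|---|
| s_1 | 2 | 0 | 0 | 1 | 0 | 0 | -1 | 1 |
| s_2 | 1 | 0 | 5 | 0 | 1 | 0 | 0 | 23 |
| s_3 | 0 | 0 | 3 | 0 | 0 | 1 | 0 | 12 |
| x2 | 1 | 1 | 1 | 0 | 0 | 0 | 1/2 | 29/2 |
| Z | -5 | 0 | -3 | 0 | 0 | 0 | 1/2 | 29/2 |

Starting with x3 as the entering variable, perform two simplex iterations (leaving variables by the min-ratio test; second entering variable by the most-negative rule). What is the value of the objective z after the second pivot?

29

Ratio test on column x3 — row 1: entry 0 ≤ 0; row 2: 23/5 = 23/5; row 3: 12/3 = 4; row 4: (29/2)/1 = 29/2. Minimum is 4 at row 3 (s_3 leaves); pivot element 3.
Pivot on row 3; the Z-row RHS becomes 29/2 − (-3)·4 = 53/2.
Next entering variable (most negative Z-row entry -5): x1.
Ratio test on column x1 — row 1: 1/2 = 1/2; row 2: 3/1 = 3; row 3: entry 0 ≤ 0; row 4: (21/2)/1 = 21/2. Minimum is 1/2 at row 1 (s_1 leaves); pivot element 2.
After the second pivot the Z-row RHS is 53/2 − (-5)·(1/2) = 29.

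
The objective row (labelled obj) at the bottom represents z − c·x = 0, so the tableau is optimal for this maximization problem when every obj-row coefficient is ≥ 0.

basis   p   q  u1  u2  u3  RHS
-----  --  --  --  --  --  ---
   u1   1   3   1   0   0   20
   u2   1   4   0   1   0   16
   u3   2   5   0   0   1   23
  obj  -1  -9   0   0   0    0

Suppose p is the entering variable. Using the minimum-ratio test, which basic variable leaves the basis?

u3

Column p entries and ratios — u1: 20/1 = 20; u2: 16/1 = 16; u3: 23/2 = 23/2.
Smallest ratio is 23/2 in the row of u3, so u3 leaves.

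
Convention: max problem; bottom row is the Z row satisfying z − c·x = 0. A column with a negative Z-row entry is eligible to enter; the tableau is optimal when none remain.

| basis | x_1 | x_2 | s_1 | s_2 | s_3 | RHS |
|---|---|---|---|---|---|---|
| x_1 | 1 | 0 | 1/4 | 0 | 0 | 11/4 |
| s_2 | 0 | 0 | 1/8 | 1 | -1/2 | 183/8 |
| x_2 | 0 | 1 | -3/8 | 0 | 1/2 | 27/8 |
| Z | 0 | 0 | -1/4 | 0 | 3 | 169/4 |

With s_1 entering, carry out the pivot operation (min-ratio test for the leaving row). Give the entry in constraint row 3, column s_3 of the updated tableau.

1/2

Ratio test on column s_1 — row 1: (11/4)/(1/4) = 11; row 2: (183/8)/(1/8) = 183; row 3: entry -3/8 ≤ 0. Minimum is 11 at row 1 (x_1 leaves); pivot element 1/4.
Divide row 1 by 1/4; eliminate column s_1 from the other rows.
Row 3 update in column s_3: 1/2 − (-3/8)·0 = 1/2.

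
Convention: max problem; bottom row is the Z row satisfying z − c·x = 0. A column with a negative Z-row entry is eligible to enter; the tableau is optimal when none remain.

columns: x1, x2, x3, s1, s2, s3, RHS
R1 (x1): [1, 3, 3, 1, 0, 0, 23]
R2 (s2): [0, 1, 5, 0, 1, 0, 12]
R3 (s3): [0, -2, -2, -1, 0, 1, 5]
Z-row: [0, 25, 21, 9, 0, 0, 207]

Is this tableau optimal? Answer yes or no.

yes

Every Z-row coefficient is ≥ 0, so the tableau is optimal.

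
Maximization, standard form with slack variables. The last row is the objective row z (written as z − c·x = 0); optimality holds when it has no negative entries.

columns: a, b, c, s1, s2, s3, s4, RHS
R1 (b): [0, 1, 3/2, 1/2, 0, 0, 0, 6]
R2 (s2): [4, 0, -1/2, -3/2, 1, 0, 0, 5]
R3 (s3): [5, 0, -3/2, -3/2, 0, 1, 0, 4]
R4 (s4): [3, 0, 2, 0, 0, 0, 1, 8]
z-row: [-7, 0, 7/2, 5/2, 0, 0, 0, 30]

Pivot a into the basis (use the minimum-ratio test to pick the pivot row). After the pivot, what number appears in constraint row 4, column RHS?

28/5

Ratio test on column a — row 1: entry 0 ≤ 0; row 2: 5/4 = 5/4; row 3: 4/5 = 4/5; row 4: 8/3 = 8/3. Minimum is 4/5 at row 3 (s3 leaves); pivot element 5.
Divide row 3 by 5; eliminate column a from the other rows.
Row 4 update in column RHS: 8 − 3·(4/5) = 28/5.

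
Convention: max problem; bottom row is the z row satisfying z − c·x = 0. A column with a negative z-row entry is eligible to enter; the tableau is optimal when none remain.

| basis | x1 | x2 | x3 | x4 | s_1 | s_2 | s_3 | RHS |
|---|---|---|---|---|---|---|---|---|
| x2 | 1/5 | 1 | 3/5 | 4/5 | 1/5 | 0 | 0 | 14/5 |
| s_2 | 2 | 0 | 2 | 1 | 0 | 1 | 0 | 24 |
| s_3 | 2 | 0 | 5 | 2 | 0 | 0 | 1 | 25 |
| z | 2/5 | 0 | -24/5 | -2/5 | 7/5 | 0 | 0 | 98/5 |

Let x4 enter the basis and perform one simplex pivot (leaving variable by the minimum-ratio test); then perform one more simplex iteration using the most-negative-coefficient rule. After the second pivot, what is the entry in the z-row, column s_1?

Ratio test on column x4 — row 1: (14/5)/(4/5) = 7/2; row 2: 24/1 = 24; row 3: 25/2 = 25/2. Minimum is 7/2 at row 1 (x2 leaves); pivot element 4/5.
Divide row 1 by 4/5; eliminate column x4 from the other rows.
Second iteration: most negative z-row entry is -9/2 in column x3, so x3 enters.
Ratio test on column x3 — row 1: (7/2)/(3/4) = 14/3; row 2: (41/2)/(5/4) = 82/5; row 3: 18/(7/2) = 36/7. Minimum is 14/3 at row 1 (x4 leaves); pivot element 3/4.
Divide row 1 by 3/4; eliminate column x3 from the other rows.
After both pivots, the entry at the z-row, column s_1 is 3.

3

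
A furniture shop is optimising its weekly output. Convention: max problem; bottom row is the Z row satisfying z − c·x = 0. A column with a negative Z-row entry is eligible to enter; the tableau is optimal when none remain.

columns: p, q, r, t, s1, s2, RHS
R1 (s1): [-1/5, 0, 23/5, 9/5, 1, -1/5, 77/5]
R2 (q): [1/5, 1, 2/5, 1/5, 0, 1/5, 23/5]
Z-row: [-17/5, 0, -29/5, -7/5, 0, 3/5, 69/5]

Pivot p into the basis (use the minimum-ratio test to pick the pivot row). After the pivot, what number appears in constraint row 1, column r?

Ratio test on column p — row 1: entry -1/5 ≤ 0; row 2: (23/5)/(1/5) = 23. Minimum is 23 at row 2 (q leaves); pivot element 1/5.
Divide row 2 by 1/5; eliminate column p from the other rows.
Row 1 update in column r: 23/5 − (-1/5)·2 = 5.

5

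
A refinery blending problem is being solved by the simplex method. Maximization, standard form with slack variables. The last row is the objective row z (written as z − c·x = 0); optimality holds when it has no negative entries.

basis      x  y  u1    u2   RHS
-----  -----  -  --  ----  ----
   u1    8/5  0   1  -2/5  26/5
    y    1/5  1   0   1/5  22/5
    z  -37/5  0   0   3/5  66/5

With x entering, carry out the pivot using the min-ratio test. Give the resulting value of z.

149/4

Ratio test on column x — row 1: (26/5)/(8/5) = 13/4; row 2: (22/5)/(1/5) = 22. Minimum is 13/4 at row 1 (u1 leaves); pivot element 8/5.
Pivot on row 1; the z-row RHS becomes 66/5 − (-37/5)·(13/4) = 149/4.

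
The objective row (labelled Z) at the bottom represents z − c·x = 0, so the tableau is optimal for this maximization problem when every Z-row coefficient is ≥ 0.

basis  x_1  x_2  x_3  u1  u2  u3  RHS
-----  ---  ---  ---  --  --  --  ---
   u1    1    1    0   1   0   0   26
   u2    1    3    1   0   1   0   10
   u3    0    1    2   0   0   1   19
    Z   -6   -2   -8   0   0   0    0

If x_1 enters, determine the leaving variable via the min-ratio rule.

Column x_1 entries and ratios — u1: 26/1 = 26; u2: 10/1 = 10; u3: 0 ≤ 0, skip.
Smallest ratio is 10 in the row of u2, so u2 leaves.

u2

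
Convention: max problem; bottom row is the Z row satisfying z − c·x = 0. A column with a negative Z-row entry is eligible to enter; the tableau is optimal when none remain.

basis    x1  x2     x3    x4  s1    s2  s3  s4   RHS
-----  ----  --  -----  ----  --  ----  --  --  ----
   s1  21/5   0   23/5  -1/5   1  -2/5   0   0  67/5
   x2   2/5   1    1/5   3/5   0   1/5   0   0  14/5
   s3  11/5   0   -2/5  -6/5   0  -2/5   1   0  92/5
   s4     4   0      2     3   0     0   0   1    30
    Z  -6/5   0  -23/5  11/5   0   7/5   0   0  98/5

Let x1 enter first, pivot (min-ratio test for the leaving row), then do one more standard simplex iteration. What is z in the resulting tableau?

Ratio test on column x1 — row 1: (67/5)/(21/5) = 67/21; row 2: (14/5)/(2/5) = 7; row 3: (92/5)/(11/5) = 92/11; row 4: 30/4 = 15/2. Minimum is 67/21 at row 1 (s1 leaves); pivot element 21/5.
Pivot on row 1; the Z-row RHS becomes 98/5 − (-6/5)·(67/21) = 164/7.
Next entering variable (most negative Z-row entry -23/7): x3.
Ratio test on column x3 — row 1: (67/21)/(23/21) = 67/23; row 2: entry -5/21 ≤ 0; row 3: entry -59/21 ≤ 0; row 4: entry -50/21 ≤ 0. Minimum is 67/23 at row 1 (x1 leaves); pivot element 23/21.
After the second pivot the Z-row RHS is 164/7 − (-23/7)·(67/23) = 33.

33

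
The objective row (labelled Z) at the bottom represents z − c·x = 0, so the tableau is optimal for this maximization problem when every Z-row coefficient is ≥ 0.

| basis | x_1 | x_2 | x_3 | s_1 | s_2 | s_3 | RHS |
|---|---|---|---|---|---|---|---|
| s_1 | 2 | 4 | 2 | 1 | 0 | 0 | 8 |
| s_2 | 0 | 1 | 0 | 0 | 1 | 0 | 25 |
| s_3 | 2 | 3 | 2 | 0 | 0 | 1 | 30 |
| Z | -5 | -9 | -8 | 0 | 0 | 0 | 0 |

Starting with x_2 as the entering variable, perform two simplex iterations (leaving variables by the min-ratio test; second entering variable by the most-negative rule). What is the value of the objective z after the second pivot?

32

Ratio test on column x_2 — row 1: 8/4 = 2; row 2: 25/1 = 25; row 3: 30/3 = 10. Minimum is 2 at row 1 (s_1 leaves); pivot element 4.
Pivot on row 1; the Z-row RHS becomes 0 − (-9)·2 = 18.
Next entering variable (most negative Z-row entry -7/2): x_3.
Ratio test on column x_3 — row 1: 2/(1/2) = 4; row 2: entry -1/2 ≤ 0; row 3: 24/(1/2) = 48. Minimum is 4 at row 1 (x_2 leaves); pivot element 1/2.
After the second pivot the Z-row RHS is 18 − (-7/2)·4 = 32.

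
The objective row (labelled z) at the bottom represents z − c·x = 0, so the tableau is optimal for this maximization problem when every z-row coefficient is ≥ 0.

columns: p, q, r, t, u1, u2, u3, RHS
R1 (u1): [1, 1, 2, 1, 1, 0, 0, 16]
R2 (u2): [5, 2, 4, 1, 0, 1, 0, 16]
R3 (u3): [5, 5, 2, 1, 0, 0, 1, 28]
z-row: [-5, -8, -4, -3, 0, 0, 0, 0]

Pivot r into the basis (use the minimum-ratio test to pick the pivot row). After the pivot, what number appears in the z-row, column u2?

Ratio test on column r — row 1: 16/2 = 8; row 2: 16/4 = 4; row 3: 28/2 = 14. Minimum is 4 at row 2 (u2 leaves); pivot element 4.
Divide row 2 by 4; eliminate column r from the other rows.
z-row update in column u2: 0 − (-4)·(1/4) = 1.

1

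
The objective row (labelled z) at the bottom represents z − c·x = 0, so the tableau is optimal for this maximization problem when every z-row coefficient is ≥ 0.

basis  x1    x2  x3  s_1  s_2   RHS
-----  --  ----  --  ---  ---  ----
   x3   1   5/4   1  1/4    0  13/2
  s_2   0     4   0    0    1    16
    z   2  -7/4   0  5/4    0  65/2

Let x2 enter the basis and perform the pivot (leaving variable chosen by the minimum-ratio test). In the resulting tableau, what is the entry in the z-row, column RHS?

Ratio test on column x2 — row 1: (13/2)/(5/4) = 26/5; row 2: 16/4 = 4. Minimum is 4 at row 2 (s_2 leaves); pivot element 4.
Divide row 2 by 4; eliminate column x2 from the other rows.
z-row update in column RHS: 65/2 − (-7/4)·4 = 79/2.

79/2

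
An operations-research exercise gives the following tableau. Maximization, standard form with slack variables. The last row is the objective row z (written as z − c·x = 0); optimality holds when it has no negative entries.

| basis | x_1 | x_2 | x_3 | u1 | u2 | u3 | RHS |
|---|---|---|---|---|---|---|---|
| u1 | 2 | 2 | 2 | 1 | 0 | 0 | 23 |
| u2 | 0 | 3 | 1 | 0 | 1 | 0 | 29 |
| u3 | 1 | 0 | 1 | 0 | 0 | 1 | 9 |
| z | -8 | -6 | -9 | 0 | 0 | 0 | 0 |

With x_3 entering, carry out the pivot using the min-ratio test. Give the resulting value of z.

Ratio test on column x_3 — row 1: 23/2 = 23/2; row 2: 29/1 = 29; row 3: 9/1 = 9. Minimum is 9 at row 3 (u3 leaves); pivot element 1.
Pivot on row 3; the z-row RHS becomes 0 − (-9)·9 = 81.

81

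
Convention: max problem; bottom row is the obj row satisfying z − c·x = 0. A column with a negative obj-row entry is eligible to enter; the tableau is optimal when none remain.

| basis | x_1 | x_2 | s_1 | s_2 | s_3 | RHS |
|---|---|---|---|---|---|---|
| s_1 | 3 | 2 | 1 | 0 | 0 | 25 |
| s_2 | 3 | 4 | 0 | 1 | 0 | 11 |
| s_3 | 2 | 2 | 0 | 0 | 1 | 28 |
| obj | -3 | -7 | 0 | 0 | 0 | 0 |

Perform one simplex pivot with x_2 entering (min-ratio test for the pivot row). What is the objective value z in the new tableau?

77/4

Ratio test on column x_2 — row 1: 25/2 = 25/2; row 2: 11/4 = 11/4; row 3: 28/2 = 14. Minimum is 11/4 at row 2 (s_2 leaves); pivot element 4.
Pivot on row 2; the obj-row RHS becomes 0 − (-7)·(11/4) = 77/4.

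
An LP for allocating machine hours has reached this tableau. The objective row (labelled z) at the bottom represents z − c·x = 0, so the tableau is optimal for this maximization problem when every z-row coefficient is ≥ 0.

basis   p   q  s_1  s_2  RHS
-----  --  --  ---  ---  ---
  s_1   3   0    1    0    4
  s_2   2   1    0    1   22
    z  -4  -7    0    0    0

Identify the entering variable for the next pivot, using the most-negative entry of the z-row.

q

Negative z-row entries: p: -4, q: -7.
The most negative is -7 in column q, so q enters.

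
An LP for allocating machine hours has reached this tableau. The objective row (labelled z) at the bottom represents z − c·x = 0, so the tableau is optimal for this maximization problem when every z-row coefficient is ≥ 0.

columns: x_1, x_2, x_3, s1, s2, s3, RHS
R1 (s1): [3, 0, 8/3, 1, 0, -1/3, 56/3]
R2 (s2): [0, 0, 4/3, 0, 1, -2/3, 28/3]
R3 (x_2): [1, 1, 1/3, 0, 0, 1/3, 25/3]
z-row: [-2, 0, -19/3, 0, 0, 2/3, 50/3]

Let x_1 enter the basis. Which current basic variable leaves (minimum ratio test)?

Column x_1 entries and ratios — s1: (56/3)/3 = 56/9; s2: 0 ≤ 0, skip; x_2: (25/3)/1 = 25/3.
Smallest ratio is 56/9 in the row of s1, so s1 leaves.

s1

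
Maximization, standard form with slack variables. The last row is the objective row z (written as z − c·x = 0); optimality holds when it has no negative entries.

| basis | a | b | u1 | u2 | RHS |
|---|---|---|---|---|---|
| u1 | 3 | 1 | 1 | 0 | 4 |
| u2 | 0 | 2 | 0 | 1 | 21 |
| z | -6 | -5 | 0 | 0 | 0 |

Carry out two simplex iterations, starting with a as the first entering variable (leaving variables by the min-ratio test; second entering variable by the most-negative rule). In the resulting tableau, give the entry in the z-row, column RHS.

20

Ratio test on column a — row 1: 4/3 = 4/3; row 2: entry 0 ≤ 0. Minimum is 4/3 at row 1 (u1 leaves); pivot element 3.
Divide row 1 by 3; eliminate column a from the other rows.
Second iteration: most negative z-row entry is -3 in column b, so b enters.
Ratio test on column b — row 1: (4/3)/(1/3) = 4; row 2: 21/2 = 21/2. Minimum is 4 at row 1 (a leaves); pivot element 1/3.
Divide row 1 by 1/3; eliminate column b from the other rows.
After both pivots, the entry at the z-row, column RHS is 20.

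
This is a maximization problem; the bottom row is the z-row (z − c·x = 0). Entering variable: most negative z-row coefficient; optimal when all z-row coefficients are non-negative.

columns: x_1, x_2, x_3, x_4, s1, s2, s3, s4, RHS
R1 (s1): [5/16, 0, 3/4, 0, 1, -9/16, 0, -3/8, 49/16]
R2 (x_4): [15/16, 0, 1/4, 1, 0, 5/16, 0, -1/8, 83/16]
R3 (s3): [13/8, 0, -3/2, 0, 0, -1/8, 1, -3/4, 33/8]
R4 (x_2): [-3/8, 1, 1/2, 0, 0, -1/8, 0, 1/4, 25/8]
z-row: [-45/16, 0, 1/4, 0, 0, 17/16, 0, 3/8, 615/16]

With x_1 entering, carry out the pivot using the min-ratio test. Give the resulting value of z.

1185/26

Ratio test on column x_1 — row 1: (49/16)/(5/16) = 49/5; row 2: (83/16)/(15/16) = 83/15; row 3: (33/8)/(13/8) = 33/13; row 4: entry -3/8 ≤ 0. Minimum is 33/13 at row 3 (s3 leaves); pivot element 13/8.
Pivot on row 3; the z-row RHS becomes 615/16 − (-45/16)·(33/13) = 1185/26.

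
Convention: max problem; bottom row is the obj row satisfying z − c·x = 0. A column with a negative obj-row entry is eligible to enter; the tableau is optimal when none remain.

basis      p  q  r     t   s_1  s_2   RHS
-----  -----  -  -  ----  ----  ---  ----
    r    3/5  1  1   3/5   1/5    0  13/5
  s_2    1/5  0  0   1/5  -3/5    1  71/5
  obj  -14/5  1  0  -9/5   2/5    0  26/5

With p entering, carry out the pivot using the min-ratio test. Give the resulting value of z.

52/3

Ratio test on column p — row 1: (13/5)/(3/5) = 13/3; row 2: (71/5)/(1/5) = 71. Minimum is 13/3 at row 1 (r leaves); pivot element 3/5.
Pivot on row 1; the obj-row RHS becomes 26/5 − (-14/5)·(13/3) = 52/3.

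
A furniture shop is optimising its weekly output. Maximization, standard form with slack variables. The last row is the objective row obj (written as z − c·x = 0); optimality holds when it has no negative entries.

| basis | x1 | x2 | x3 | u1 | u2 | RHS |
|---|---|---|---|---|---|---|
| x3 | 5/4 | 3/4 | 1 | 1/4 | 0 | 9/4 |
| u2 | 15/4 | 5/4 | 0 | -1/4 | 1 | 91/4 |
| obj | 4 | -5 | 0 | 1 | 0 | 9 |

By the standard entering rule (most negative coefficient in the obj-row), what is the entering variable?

x2

Negative obj-row entries: x2: -5.
The most negative is -5 in column x2, so x2 enters.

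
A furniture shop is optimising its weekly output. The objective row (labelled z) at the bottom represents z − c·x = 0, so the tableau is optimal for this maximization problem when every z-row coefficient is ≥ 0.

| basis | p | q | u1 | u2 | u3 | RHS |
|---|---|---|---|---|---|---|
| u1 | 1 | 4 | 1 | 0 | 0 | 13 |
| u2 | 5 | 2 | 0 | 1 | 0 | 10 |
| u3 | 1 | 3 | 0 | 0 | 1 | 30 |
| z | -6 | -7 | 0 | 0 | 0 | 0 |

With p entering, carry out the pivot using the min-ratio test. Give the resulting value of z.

Ratio test on column p — row 1: 13/1 = 13; row 2: 10/5 = 2; row 3: 30/1 = 30. Minimum is 2 at row 2 (u2 leaves); pivot element 5.
Pivot on row 2; the z-row RHS becomes 0 − (-6)·2 = 12.

12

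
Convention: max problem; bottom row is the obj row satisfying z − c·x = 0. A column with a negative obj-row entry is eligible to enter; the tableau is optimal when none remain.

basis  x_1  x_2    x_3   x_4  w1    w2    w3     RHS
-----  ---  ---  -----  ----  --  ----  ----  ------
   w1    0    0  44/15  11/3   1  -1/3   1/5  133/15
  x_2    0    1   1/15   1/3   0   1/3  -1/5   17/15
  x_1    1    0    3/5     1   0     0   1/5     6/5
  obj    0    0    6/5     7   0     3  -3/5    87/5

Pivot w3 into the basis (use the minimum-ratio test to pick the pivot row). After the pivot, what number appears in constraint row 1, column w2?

Ratio test on column w3 — row 1: (133/15)/(1/5) = 133/3; row 2: entry -1/5 ≤ 0; row 3: (6/5)/(1/5) = 6. Minimum is 6 at row 3 (x_1 leaves); pivot element 1/5.
Divide row 3 by 1/5; eliminate column w3 from the other rows.
Row 1 update in column w2: -1/3 − (1/5)·0 = -1/3.

-1/3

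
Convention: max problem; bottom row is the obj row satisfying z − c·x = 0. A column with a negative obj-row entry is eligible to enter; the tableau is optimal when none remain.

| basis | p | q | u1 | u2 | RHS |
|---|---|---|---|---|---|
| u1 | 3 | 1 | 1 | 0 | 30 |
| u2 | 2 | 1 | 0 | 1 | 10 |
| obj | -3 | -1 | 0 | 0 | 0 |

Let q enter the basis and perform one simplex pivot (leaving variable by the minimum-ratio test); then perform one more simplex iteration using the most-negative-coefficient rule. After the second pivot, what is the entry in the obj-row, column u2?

Ratio test on column q — row 1: 30/1 = 30; row 2: 10/1 = 10. Minimum is 10 at row 2 (u2 leaves); pivot element 1.
Divide row 2 by 1; eliminate column q from the other rows.
Second iteration: most negative obj-row entry is -1 in column p, so p enters.
Ratio test on column p — row 1: 20/1 = 20; row 2: 10/2 = 5. Minimum is 5 at row 2 (q leaves); pivot element 2.
Divide row 2 by 2; eliminate column p from the other rows.
After both pivots, the entry at the obj-row, column u2 is 3/2.

3/2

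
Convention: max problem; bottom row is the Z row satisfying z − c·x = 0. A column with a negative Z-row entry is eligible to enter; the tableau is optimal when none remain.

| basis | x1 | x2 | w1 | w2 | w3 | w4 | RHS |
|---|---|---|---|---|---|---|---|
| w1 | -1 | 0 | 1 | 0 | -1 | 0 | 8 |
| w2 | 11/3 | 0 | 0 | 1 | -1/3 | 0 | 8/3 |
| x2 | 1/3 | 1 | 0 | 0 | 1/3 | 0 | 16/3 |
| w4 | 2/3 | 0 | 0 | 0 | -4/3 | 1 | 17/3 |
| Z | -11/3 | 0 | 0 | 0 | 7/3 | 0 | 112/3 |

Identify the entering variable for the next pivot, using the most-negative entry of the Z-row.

x1

Negative Z-row entries: x1: -11/3.
The most negative is -11/3 in column x1, so x1 enters.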